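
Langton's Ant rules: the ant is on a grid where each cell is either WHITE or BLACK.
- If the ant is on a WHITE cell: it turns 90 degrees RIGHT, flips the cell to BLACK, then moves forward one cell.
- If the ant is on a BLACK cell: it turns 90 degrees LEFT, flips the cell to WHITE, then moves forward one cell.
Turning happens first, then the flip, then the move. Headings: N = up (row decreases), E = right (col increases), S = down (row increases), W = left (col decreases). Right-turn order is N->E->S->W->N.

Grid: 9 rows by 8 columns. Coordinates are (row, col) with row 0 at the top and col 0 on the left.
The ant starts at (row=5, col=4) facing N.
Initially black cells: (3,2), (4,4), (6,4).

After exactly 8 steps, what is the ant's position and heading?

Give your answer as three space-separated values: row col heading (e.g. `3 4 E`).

Step 1: on WHITE (5,4): turn R to E, flip to black, move to (5,5). |black|=4
Step 2: on WHITE (5,5): turn R to S, flip to black, move to (6,5). |black|=5
Step 3: on WHITE (6,5): turn R to W, flip to black, move to (6,4). |black|=6
Step 4: on BLACK (6,4): turn L to S, flip to white, move to (7,4). |black|=5
Step 5: on WHITE (7,4): turn R to W, flip to black, move to (7,3). |black|=6
Step 6: on WHITE (7,3): turn R to N, flip to black, move to (6,3). |black|=7
Step 7: on WHITE (6,3): turn R to E, flip to black, move to (6,4). |black|=8
Step 8: on WHITE (6,4): turn R to S, flip to black, move to (7,4). |black|=9

Answer: 7 4 S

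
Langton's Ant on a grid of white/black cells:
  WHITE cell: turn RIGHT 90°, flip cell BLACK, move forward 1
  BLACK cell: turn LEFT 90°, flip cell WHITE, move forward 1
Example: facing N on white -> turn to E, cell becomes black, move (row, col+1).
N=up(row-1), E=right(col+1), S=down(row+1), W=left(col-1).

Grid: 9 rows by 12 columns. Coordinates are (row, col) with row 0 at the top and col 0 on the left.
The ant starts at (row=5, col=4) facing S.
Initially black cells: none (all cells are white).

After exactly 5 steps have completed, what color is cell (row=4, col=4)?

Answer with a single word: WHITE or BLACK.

Step 1: on WHITE (5,4): turn R to W, flip to black, move to (5,3). |black|=1
Step 2: on WHITE (5,3): turn R to N, flip to black, move to (4,3). |black|=2
Step 3: on WHITE (4,3): turn R to E, flip to black, move to (4,4). |black|=3
Step 4: on WHITE (4,4): turn R to S, flip to black, move to (5,4). |black|=4
Step 5: on BLACK (5,4): turn L to E, flip to white, move to (5,5). |black|=3

Answer: BLACK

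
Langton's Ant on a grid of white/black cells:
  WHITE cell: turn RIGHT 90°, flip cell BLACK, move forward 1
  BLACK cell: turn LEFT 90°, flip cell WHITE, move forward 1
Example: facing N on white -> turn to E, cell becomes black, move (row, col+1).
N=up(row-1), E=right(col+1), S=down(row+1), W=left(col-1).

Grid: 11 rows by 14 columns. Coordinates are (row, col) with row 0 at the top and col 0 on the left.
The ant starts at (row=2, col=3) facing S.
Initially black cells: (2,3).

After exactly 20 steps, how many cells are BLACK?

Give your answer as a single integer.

Answer: 7

Derivation:
Step 1: on BLACK (2,3): turn L to E, flip to white, move to (2,4). |black|=0
Step 2: on WHITE (2,4): turn R to S, flip to black, move to (3,4). |black|=1
Step 3: on WHITE (3,4): turn R to W, flip to black, move to (3,3). |black|=2
Step 4: on WHITE (3,3): turn R to N, flip to black, move to (2,3). |black|=3
Step 5: on WHITE (2,3): turn R to E, flip to black, move to (2,4). |black|=4
Step 6: on BLACK (2,4): turn L to N, flip to white, move to (1,4). |black|=3
Step 7: on WHITE (1,4): turn R to E, flip to black, move to (1,5). |black|=4
Step 8: on WHITE (1,5): turn R to S, flip to black, move to (2,5). |black|=5
Step 9: on WHITE (2,5): turn R to W, flip to black, move to (2,4). |black|=6
Step 10: on WHITE (2,4): turn R to N, flip to black, move to (1,4). |black|=7
Step 11: on BLACK (1,4): turn L to W, flip to white, move to (1,3). |black|=6
Step 12: on WHITE (1,3): turn R to N, flip to black, move to (0,3). |black|=7
Step 13: on WHITE (0,3): turn R to E, flip to black, move to (0,4). |black|=8
Step 14: on WHITE (0,4): turn R to S, flip to black, move to (1,4). |black|=9
Step 15: on WHITE (1,4): turn R to W, flip to black, move to (1,3). |black|=10
Step 16: on BLACK (1,3): turn L to S, flip to white, move to (2,3). |black|=9
Step 17: on BLACK (2,3): turn L to E, flip to white, move to (2,4). |black|=8
Step 18: on BLACK (2,4): turn L to N, flip to white, move to (1,4). |black|=7
Step 19: on BLACK (1,4): turn L to W, flip to white, move to (1,3). |black|=6
Step 20: on WHITE (1,3): turn R to N, flip to black, move to (0,3). |black|=7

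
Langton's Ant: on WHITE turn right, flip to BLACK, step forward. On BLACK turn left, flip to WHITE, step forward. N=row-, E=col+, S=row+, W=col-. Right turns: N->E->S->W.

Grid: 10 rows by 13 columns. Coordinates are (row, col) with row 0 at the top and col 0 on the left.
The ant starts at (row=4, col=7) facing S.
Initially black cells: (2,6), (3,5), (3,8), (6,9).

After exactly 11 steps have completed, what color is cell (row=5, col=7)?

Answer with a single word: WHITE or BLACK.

Step 1: on WHITE (4,7): turn R to W, flip to black, move to (4,6). |black|=5
Step 2: on WHITE (4,6): turn R to N, flip to black, move to (3,6). |black|=6
Step 3: on WHITE (3,6): turn R to E, flip to black, move to (3,7). |black|=7
Step 4: on WHITE (3,7): turn R to S, flip to black, move to (4,7). |black|=8
Step 5: on BLACK (4,7): turn L to E, flip to white, move to (4,8). |black|=7
Step 6: on WHITE (4,8): turn R to S, flip to black, move to (5,8). |black|=8
Step 7: on WHITE (5,8): turn R to W, flip to black, move to (5,7). |black|=9
Step 8: on WHITE (5,7): turn R to N, flip to black, move to (4,7). |black|=10
Step 9: on WHITE (4,7): turn R to E, flip to black, move to (4,8). |black|=11
Step 10: on BLACK (4,8): turn L to N, flip to white, move to (3,8). |black|=10
Step 11: on BLACK (3,8): turn L to W, flip to white, move to (3,7). |black|=9

Answer: BLACK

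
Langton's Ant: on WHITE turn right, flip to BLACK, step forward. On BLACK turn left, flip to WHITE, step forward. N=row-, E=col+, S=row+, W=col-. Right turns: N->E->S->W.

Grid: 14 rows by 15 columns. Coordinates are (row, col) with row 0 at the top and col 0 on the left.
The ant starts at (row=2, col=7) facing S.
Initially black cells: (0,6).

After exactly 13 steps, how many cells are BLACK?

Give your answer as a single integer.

Answer: 10

Derivation:
Step 1: on WHITE (2,7): turn R to W, flip to black, move to (2,6). |black|=2
Step 2: on WHITE (2,6): turn R to N, flip to black, move to (1,6). |black|=3
Step 3: on WHITE (1,6): turn R to E, flip to black, move to (1,7). |black|=4
Step 4: on WHITE (1,7): turn R to S, flip to black, move to (2,7). |black|=5
Step 5: on BLACK (2,7): turn L to E, flip to white, move to (2,8). |black|=4
Step 6: on WHITE (2,8): turn R to S, flip to black, move to (3,8). |black|=5
Step 7: on WHITE (3,8): turn R to W, flip to black, move to (3,7). |black|=6
Step 8: on WHITE (3,7): turn R to N, flip to black, move to (2,7). |black|=7
Step 9: on WHITE (2,7): turn R to E, flip to black, move to (2,8). |black|=8
Step 10: on BLACK (2,8): turn L to N, flip to white, move to (1,8). |black|=7
Step 11: on WHITE (1,8): turn R to E, flip to black, move to (1,9). |black|=8
Step 12: on WHITE (1,9): turn R to S, flip to black, move to (2,9). |black|=9
Step 13: on WHITE (2,9): turn R to W, flip to black, move to (2,8). |black|=10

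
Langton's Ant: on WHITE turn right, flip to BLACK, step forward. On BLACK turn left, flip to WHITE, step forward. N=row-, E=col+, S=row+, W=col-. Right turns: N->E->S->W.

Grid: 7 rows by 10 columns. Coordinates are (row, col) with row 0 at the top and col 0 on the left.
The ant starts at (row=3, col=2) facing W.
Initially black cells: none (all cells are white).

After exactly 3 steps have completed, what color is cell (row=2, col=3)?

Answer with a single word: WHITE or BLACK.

Step 1: on WHITE (3,2): turn R to N, flip to black, move to (2,2). |black|=1
Step 2: on WHITE (2,2): turn R to E, flip to black, move to (2,3). |black|=2
Step 3: on WHITE (2,3): turn R to S, flip to black, move to (3,3). |black|=3

Answer: BLACK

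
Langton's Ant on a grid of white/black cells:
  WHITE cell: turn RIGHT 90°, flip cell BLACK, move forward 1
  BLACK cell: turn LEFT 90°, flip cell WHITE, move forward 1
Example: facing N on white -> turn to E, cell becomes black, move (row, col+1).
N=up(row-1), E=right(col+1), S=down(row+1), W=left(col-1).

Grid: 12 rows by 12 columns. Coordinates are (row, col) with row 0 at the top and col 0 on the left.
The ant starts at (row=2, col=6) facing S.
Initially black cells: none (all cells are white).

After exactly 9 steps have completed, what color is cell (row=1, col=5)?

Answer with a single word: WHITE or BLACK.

Step 1: on WHITE (2,6): turn R to W, flip to black, move to (2,5). |black|=1
Step 2: on WHITE (2,5): turn R to N, flip to black, move to (1,5). |black|=2
Step 3: on WHITE (1,5): turn R to E, flip to black, move to (1,6). |black|=3
Step 4: on WHITE (1,6): turn R to S, flip to black, move to (2,6). |black|=4
Step 5: on BLACK (2,6): turn L to E, flip to white, move to (2,7). |black|=3
Step 6: on WHITE (2,7): turn R to S, flip to black, move to (3,7). |black|=4
Step 7: on WHITE (3,7): turn R to W, flip to black, move to (3,6). |black|=5
Step 8: on WHITE (3,6): turn R to N, flip to black, move to (2,6). |black|=6
Step 9: on WHITE (2,6): turn R to E, flip to black, move to (2,7). |black|=7

Answer: BLACK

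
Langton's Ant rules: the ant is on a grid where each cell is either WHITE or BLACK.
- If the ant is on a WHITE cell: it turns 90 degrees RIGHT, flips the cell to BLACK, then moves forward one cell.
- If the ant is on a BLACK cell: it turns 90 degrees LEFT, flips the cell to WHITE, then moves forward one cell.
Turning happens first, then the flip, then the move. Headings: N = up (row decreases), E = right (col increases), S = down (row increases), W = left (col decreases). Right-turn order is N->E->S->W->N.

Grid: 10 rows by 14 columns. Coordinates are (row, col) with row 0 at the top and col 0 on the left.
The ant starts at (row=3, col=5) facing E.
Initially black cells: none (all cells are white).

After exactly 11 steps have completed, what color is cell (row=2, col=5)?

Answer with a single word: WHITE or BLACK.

Step 1: on WHITE (3,5): turn R to S, flip to black, move to (4,5). |black|=1
Step 2: on WHITE (4,5): turn R to W, flip to black, move to (4,4). |black|=2
Step 3: on WHITE (4,4): turn R to N, flip to black, move to (3,4). |black|=3
Step 4: on WHITE (3,4): turn R to E, flip to black, move to (3,5). |black|=4
Step 5: on BLACK (3,5): turn L to N, flip to white, move to (2,5). |black|=3
Step 6: on WHITE (2,5): turn R to E, flip to black, move to (2,6). |black|=4
Step 7: on WHITE (2,6): turn R to S, flip to black, move to (3,6). |black|=5
Step 8: on WHITE (3,6): turn R to W, flip to black, move to (3,5). |black|=6
Step 9: on WHITE (3,5): turn R to N, flip to black, move to (2,5). |black|=7
Step 10: on BLACK (2,5): turn L to W, flip to white, move to (2,4). |black|=6
Step 11: on WHITE (2,4): turn R to N, flip to black, move to (1,4). |black|=7

Answer: WHITE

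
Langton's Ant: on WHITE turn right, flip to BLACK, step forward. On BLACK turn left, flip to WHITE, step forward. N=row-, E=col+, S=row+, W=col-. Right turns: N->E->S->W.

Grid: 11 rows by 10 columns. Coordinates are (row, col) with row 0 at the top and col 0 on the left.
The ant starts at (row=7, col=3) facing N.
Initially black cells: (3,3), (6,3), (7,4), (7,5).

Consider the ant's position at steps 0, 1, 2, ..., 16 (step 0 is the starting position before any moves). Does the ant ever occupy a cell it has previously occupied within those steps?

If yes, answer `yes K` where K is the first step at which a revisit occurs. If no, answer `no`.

Answer: yes 8

Derivation:
Step 1: on WHITE (7,3): turn R to E, flip to black, move to (7,4). |black|=5 — new cell
Step 2: on BLACK (7,4): turn L to N, flip to white, move to (6,4). |black|=4 — new cell
Step 3: on WHITE (6,4): turn R to E, flip to black, move to (6,5). |black|=5 — new cell
Step 4: on WHITE (6,5): turn R to S, flip to black, move to (7,5). |black|=6 — new cell
Step 5: on BLACK (7,5): turn L to E, flip to white, move to (7,6). |black|=5 — new cell
Step 6: on WHITE (7,6): turn R to S, flip to black, move to (8,6). |black|=6 — new cell
Step 7: on WHITE (8,6): turn R to W, flip to black, move to (8,5). |black|=7 — new cell
Step 8: on WHITE (8,5): turn R to N, flip to black, move to (7,5). |black|=8 — REVISIT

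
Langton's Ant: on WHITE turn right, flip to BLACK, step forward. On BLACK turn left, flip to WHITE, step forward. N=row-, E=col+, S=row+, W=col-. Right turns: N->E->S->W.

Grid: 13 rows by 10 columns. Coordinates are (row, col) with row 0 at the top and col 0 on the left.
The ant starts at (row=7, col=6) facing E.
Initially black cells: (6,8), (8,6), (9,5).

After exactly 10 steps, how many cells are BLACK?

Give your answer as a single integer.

Step 1: on WHITE (7,6): turn R to S, flip to black, move to (8,6). |black|=4
Step 2: on BLACK (8,6): turn L to E, flip to white, move to (8,7). |black|=3
Step 3: on WHITE (8,7): turn R to S, flip to black, move to (9,7). |black|=4
Step 4: on WHITE (9,7): turn R to W, flip to black, move to (9,6). |black|=5
Step 5: on WHITE (9,6): turn R to N, flip to black, move to (8,6). |black|=6
Step 6: on WHITE (8,6): turn R to E, flip to black, move to (8,7). |black|=7
Step 7: on BLACK (8,7): turn L to N, flip to white, move to (7,7). |black|=6
Step 8: on WHITE (7,7): turn R to E, flip to black, move to (7,8). |black|=7
Step 9: on WHITE (7,8): turn R to S, flip to black, move to (8,8). |black|=8
Step 10: on WHITE (8,8): turn R to W, flip to black, move to (8,7). |black|=9

Answer: 9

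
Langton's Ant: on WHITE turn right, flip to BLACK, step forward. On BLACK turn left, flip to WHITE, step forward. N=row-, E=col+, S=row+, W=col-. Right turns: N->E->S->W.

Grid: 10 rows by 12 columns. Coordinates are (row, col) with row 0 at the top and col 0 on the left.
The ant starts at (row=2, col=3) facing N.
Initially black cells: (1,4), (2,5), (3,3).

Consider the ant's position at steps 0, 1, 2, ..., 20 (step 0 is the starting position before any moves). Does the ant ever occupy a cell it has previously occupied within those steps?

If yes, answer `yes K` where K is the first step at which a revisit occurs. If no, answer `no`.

Answer: yes 7

Derivation:
Step 1: on WHITE (2,3): turn R to E, flip to black, move to (2,4). |black|=4 — new cell
Step 2: on WHITE (2,4): turn R to S, flip to black, move to (3,4). |black|=5 — new cell
Step 3: on WHITE (3,4): turn R to W, flip to black, move to (3,3). |black|=6 — new cell
Step 4: on BLACK (3,3): turn L to S, flip to white, move to (4,3). |black|=5 — new cell
Step 5: on WHITE (4,3): turn R to W, flip to black, move to (4,2). |black|=6 — new cell
Step 6: on WHITE (4,2): turn R to N, flip to black, move to (3,2). |black|=7 — new cell
Step 7: on WHITE (3,2): turn R to E, flip to black, move to (3,3). |black|=8 — REVISIT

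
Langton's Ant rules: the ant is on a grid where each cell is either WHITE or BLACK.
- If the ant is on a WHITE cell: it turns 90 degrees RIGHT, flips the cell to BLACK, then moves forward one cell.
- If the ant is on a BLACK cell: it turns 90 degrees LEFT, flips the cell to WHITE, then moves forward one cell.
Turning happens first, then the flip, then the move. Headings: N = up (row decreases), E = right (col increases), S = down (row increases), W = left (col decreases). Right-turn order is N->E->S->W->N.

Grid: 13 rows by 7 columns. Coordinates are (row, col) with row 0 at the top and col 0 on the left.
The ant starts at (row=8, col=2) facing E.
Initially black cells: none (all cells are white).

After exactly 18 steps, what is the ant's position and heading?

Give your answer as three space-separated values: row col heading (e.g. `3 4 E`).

Step 1: on WHITE (8,2): turn R to S, flip to black, move to (9,2). |black|=1
Step 2: on WHITE (9,2): turn R to W, flip to black, move to (9,1). |black|=2
Step 3: on WHITE (9,1): turn R to N, flip to black, move to (8,1). |black|=3
Step 4: on WHITE (8,1): turn R to E, flip to black, move to (8,2). |black|=4
Step 5: on BLACK (8,2): turn L to N, flip to white, move to (7,2). |black|=3
Step 6: on WHITE (7,2): turn R to E, flip to black, move to (7,3). |black|=4
Step 7: on WHITE (7,3): turn R to S, flip to black, move to (8,3). |black|=5
Step 8: on WHITE (8,3): turn R to W, flip to black, move to (8,2). |black|=6
Step 9: on WHITE (8,2): turn R to N, flip to black, move to (7,2). |black|=7
Step 10: on BLACK (7,2): turn L to W, flip to white, move to (7,1). |black|=6
Step 11: on WHITE (7,1): turn R to N, flip to black, move to (6,1). |black|=7
Step 12: on WHITE (6,1): turn R to E, flip to black, move to (6,2). |black|=8
Step 13: on WHITE (6,2): turn R to S, flip to black, move to (7,2). |black|=9
Step 14: on WHITE (7,2): turn R to W, flip to black, move to (7,1). |black|=10
Step 15: on BLACK (7,1): turn L to S, flip to white, move to (8,1). |black|=9
Step 16: on BLACK (8,1): turn L to E, flip to white, move to (8,2). |black|=8
Step 17: on BLACK (8,2): turn L to N, flip to white, move to (7,2). |black|=7
Step 18: on BLACK (7,2): turn L to W, flip to white, move to (7,1). |black|=6

Answer: 7 1 W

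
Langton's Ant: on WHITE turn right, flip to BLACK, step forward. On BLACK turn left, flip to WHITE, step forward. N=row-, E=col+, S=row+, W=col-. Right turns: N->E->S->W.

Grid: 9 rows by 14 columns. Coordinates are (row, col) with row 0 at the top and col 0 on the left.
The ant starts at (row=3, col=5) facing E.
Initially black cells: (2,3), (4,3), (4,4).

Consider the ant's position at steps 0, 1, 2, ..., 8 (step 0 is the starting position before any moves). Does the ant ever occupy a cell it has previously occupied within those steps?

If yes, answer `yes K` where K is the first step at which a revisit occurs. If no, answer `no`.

Step 1: on WHITE (3,5): turn R to S, flip to black, move to (4,5). |black|=4 — new cell
Step 2: on WHITE (4,5): turn R to W, flip to black, move to (4,4). |black|=5 — new cell
Step 3: on BLACK (4,4): turn L to S, flip to white, move to (5,4). |black|=4 — new cell
Step 4: on WHITE (5,4): turn R to W, flip to black, move to (5,3). |black|=5 — new cell
Step 5: on WHITE (5,3): turn R to N, flip to black, move to (4,3). |black|=6 — new cell
Step 6: on BLACK (4,3): turn L to W, flip to white, move to (4,2). |black|=5 — new cell
Step 7: on WHITE (4,2): turn R to N, flip to black, move to (3,2). |black|=6 — new cell
Step 8: on WHITE (3,2): turn R to E, flip to black, move to (3,3). |black|=7 — new cell
No revisit within 8 steps.

Answer: no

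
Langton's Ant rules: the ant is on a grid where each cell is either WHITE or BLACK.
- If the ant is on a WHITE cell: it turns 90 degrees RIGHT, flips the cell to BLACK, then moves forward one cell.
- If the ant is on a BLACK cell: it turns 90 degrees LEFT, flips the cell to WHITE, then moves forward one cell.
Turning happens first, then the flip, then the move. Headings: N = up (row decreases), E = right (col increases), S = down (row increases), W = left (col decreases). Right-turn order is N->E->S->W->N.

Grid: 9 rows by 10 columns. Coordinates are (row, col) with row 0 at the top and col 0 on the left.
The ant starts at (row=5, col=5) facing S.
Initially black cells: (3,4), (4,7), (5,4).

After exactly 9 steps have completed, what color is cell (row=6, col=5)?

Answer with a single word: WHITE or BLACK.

Step 1: on WHITE (5,5): turn R to W, flip to black, move to (5,4). |black|=4
Step 2: on BLACK (5,4): turn L to S, flip to white, move to (6,4). |black|=3
Step 3: on WHITE (6,4): turn R to W, flip to black, move to (6,3). |black|=4
Step 4: on WHITE (6,3): turn R to N, flip to black, move to (5,3). |black|=5
Step 5: on WHITE (5,3): turn R to E, flip to black, move to (5,4). |black|=6
Step 6: on WHITE (5,4): turn R to S, flip to black, move to (6,4). |black|=7
Step 7: on BLACK (6,4): turn L to E, flip to white, move to (6,5). |black|=6
Step 8: on WHITE (6,5): turn R to S, flip to black, move to (7,5). |black|=7
Step 9: on WHITE (7,5): turn R to W, flip to black, move to (7,4). |black|=8

Answer: BLACK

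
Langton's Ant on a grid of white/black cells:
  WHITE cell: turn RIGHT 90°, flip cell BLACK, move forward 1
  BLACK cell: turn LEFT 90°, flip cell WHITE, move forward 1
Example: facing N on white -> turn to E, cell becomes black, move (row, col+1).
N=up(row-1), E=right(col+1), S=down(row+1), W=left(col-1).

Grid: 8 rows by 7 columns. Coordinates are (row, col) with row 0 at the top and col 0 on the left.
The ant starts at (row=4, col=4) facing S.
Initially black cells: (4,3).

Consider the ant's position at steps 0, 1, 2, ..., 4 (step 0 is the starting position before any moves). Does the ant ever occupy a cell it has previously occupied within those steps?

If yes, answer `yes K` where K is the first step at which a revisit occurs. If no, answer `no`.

Answer: no

Derivation:
Step 1: on WHITE (4,4): turn R to W, flip to black, move to (4,3). |black|=2 — new cell
Step 2: on BLACK (4,3): turn L to S, flip to white, move to (5,3). |black|=1 — new cell
Step 3: on WHITE (5,3): turn R to W, flip to black, move to (5,2). |black|=2 — new cell
Step 4: on WHITE (5,2): turn R to N, flip to black, move to (4,2). |black|=3 — new cell
No revisit within 4 steps.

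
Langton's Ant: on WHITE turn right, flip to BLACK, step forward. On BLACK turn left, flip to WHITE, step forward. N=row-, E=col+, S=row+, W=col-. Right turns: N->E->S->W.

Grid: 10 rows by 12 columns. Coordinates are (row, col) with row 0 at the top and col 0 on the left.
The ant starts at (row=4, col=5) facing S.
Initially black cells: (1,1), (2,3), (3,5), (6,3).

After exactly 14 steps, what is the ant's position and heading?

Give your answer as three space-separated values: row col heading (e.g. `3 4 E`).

Answer: 3 4 S

Derivation:
Step 1: on WHITE (4,5): turn R to W, flip to black, move to (4,4). |black|=5
Step 2: on WHITE (4,4): turn R to N, flip to black, move to (3,4). |black|=6
Step 3: on WHITE (3,4): turn R to E, flip to black, move to (3,5). |black|=7
Step 4: on BLACK (3,5): turn L to N, flip to white, move to (2,5). |black|=6
Step 5: on WHITE (2,5): turn R to E, flip to black, move to (2,6). |black|=7
Step 6: on WHITE (2,6): turn R to S, flip to black, move to (3,6). |black|=8
Step 7: on WHITE (3,6): turn R to W, flip to black, move to (3,5). |black|=9
Step 8: on WHITE (3,5): turn R to N, flip to black, move to (2,5). |black|=10
Step 9: on BLACK (2,5): turn L to W, flip to white, move to (2,4). |black|=9
Step 10: on WHITE (2,4): turn R to N, flip to black, move to (1,4). |black|=10
Step 11: on WHITE (1,4): turn R to E, flip to black, move to (1,5). |black|=11
Step 12: on WHITE (1,5): turn R to S, flip to black, move to (2,5). |black|=12
Step 13: on WHITE (2,5): turn R to W, flip to black, move to (2,4). |black|=13
Step 14: on BLACK (2,4): turn L to S, flip to white, move to (3,4). |black|=12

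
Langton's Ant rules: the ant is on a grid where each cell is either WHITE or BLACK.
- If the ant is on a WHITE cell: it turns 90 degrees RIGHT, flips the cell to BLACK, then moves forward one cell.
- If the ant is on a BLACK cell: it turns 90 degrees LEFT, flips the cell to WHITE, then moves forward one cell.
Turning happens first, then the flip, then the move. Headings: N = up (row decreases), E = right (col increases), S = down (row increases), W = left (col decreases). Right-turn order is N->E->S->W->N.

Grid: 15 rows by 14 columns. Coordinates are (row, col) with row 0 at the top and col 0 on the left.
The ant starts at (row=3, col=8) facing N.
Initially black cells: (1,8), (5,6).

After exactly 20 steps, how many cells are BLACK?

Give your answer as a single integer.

Answer: 8

Derivation:
Step 1: on WHITE (3,8): turn R to E, flip to black, move to (3,9). |black|=3
Step 2: on WHITE (3,9): turn R to S, flip to black, move to (4,9). |black|=4
Step 3: on WHITE (4,9): turn R to W, flip to black, move to (4,8). |black|=5
Step 4: on WHITE (4,8): turn R to N, flip to black, move to (3,8). |black|=6
Step 5: on BLACK (3,8): turn L to W, flip to white, move to (3,7). |black|=5
Step 6: on WHITE (3,7): turn R to N, flip to black, move to (2,7). |black|=6
Step 7: on WHITE (2,7): turn R to E, flip to black, move to (2,8). |black|=7
Step 8: on WHITE (2,8): turn R to S, flip to black, move to (3,8). |black|=8
Step 9: on WHITE (3,8): turn R to W, flip to black, move to (3,7). |black|=9
Step 10: on BLACK (3,7): turn L to S, flip to white, move to (4,7). |black|=8
Step 11: on WHITE (4,7): turn R to W, flip to black, move to (4,6). |black|=9
Step 12: on WHITE (4,6): turn R to N, flip to black, move to (3,6). |black|=10
Step 13: on WHITE (3,6): turn R to E, flip to black, move to (3,7). |black|=11
Step 14: on WHITE (3,7): turn R to S, flip to black, move to (4,7). |black|=12
Step 15: on BLACK (4,7): turn L to E, flip to white, move to (4,8). |black|=11
Step 16: on BLACK (4,8): turn L to N, flip to white, move to (3,8). |black|=10
Step 17: on BLACK (3,8): turn L to W, flip to white, move to (3,7). |black|=9
Step 18: on BLACK (3,7): turn L to S, flip to white, move to (4,7). |black|=8
Step 19: on WHITE (4,7): turn R to W, flip to black, move to (4,6). |black|=9
Step 20: on BLACK (4,6): turn L to S, flip to white, move to (5,6). |black|=8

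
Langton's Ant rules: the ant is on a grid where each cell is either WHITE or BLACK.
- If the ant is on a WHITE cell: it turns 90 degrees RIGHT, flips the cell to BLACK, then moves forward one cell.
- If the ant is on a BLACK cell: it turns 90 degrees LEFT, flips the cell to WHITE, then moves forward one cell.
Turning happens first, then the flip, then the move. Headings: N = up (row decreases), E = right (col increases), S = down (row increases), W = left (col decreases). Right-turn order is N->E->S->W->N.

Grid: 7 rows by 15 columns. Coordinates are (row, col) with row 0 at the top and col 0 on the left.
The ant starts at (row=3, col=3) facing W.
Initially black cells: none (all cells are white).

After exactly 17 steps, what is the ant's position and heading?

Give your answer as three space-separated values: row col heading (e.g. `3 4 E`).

Step 1: on WHITE (3,3): turn R to N, flip to black, move to (2,3). |black|=1
Step 2: on WHITE (2,3): turn R to E, flip to black, move to (2,4). |black|=2
Step 3: on WHITE (2,4): turn R to S, flip to black, move to (3,4). |black|=3
Step 4: on WHITE (3,4): turn R to W, flip to black, move to (3,3). |black|=4
Step 5: on BLACK (3,3): turn L to S, flip to white, move to (4,3). |black|=3
Step 6: on WHITE (4,3): turn R to W, flip to black, move to (4,2). |black|=4
Step 7: on WHITE (4,2): turn R to N, flip to black, move to (3,2). |black|=5
Step 8: on WHITE (3,2): turn R to E, flip to black, move to (3,3). |black|=6
Step 9: on WHITE (3,3): turn R to S, flip to black, move to (4,3). |black|=7
Step 10: on BLACK (4,3): turn L to E, flip to white, move to (4,4). |black|=6
Step 11: on WHITE (4,4): turn R to S, flip to black, move to (5,4). |black|=7
Step 12: on WHITE (5,4): turn R to W, flip to black, move to (5,3). |black|=8
Step 13: on WHITE (5,3): turn R to N, flip to black, move to (4,3). |black|=9
Step 14: on WHITE (4,3): turn R to E, flip to black, move to (4,4). |black|=10
Step 15: on BLACK (4,4): turn L to N, flip to white, move to (3,4). |black|=9
Step 16: on BLACK (3,4): turn L to W, flip to white, move to (3,3). |black|=8
Step 17: on BLACK (3,3): turn L to S, flip to white, move to (4,3). |black|=7

Answer: 4 3 S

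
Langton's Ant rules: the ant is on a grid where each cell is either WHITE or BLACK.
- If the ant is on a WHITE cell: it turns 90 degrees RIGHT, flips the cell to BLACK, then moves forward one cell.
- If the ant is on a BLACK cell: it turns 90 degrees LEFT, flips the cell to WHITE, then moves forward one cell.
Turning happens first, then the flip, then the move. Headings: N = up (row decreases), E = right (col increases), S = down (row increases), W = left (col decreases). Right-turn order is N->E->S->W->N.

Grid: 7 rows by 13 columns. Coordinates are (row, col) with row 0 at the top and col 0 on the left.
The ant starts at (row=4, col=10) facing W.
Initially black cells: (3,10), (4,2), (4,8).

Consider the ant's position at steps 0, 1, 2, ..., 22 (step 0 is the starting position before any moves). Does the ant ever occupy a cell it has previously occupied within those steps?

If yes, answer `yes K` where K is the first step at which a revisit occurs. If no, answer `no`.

Step 1: on WHITE (4,10): turn R to N, flip to black, move to (3,10). |black|=4 — new cell
Step 2: on BLACK (3,10): turn L to W, flip to white, move to (3,9). |black|=3 — new cell
Step 3: on WHITE (3,9): turn R to N, flip to black, move to (2,9). |black|=4 — new cell
Step 4: on WHITE (2,9): turn R to E, flip to black, move to (2,10). |black|=5 — new cell
Step 5: on WHITE (2,10): turn R to S, flip to black, move to (3,10). |black|=6 — REVISIT

Answer: yes 5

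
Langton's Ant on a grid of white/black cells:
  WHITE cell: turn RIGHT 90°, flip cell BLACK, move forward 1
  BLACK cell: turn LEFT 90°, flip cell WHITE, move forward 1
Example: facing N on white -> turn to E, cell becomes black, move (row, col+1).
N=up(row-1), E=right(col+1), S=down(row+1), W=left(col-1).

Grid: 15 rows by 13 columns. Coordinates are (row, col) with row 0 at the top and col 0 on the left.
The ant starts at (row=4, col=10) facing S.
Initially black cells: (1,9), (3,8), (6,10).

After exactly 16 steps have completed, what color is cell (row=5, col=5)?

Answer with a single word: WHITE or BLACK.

Step 1: on WHITE (4,10): turn R to W, flip to black, move to (4,9). |black|=4
Step 2: on WHITE (4,9): turn R to N, flip to black, move to (3,9). |black|=5
Step 3: on WHITE (3,9): turn R to E, flip to black, move to (3,10). |black|=6
Step 4: on WHITE (3,10): turn R to S, flip to black, move to (4,10). |black|=7
Step 5: on BLACK (4,10): turn L to E, flip to white, move to (4,11). |black|=6
Step 6: on WHITE (4,11): turn R to S, flip to black, move to (5,11). |black|=7
Step 7: on WHITE (5,11): turn R to W, flip to black, move to (5,10). |black|=8
Step 8: on WHITE (5,10): turn R to N, flip to black, move to (4,10). |black|=9
Step 9: on WHITE (4,10): turn R to E, flip to black, move to (4,11). |black|=10
Step 10: on BLACK (4,11): turn L to N, flip to white, move to (3,11). |black|=9
Step 11: on WHITE (3,11): turn R to E, flip to black, move to (3,12). |black|=10
Step 12: on WHITE (3,12): turn R to S, flip to black, move to (4,12). |black|=11
Step 13: on WHITE (4,12): turn R to W, flip to black, move to (4,11). |black|=12
Step 14: on WHITE (4,11): turn R to N, flip to black, move to (3,11). |black|=13
Step 15: on BLACK (3,11): turn L to W, flip to white, move to (3,10). |black|=12
Step 16: on BLACK (3,10): turn L to S, flip to white, move to (4,10). |black|=11

Answer: WHITE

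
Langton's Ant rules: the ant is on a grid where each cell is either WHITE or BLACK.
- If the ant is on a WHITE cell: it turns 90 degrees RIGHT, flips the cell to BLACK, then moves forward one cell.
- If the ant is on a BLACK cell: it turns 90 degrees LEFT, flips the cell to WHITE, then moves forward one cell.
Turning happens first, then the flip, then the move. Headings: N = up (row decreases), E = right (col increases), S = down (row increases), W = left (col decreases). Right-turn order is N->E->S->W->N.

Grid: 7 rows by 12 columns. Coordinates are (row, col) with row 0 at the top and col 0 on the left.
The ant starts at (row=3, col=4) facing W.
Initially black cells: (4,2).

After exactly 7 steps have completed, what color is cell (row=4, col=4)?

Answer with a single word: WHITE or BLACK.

Step 1: on WHITE (3,4): turn R to N, flip to black, move to (2,4). |black|=2
Step 2: on WHITE (2,4): turn R to E, flip to black, move to (2,5). |black|=3
Step 3: on WHITE (2,5): turn R to S, flip to black, move to (3,5). |black|=4
Step 4: on WHITE (3,5): turn R to W, flip to black, move to (3,4). |black|=5
Step 5: on BLACK (3,4): turn L to S, flip to white, move to (4,4). |black|=4
Step 6: on WHITE (4,4): turn R to W, flip to black, move to (4,3). |black|=5
Step 7: on WHITE (4,3): turn R to N, flip to black, move to (3,3). |black|=6

Answer: BLACK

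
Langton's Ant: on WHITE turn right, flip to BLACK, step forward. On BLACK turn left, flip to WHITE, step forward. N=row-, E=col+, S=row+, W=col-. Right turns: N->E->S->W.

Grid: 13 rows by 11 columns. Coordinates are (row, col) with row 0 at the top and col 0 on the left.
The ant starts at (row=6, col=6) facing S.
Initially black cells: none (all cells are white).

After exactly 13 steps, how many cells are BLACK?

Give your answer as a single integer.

Step 1: on WHITE (6,6): turn R to W, flip to black, move to (6,5). |black|=1
Step 2: on WHITE (6,5): turn R to N, flip to black, move to (5,5). |black|=2
Step 3: on WHITE (5,5): turn R to E, flip to black, move to (5,6). |black|=3
Step 4: on WHITE (5,6): turn R to S, flip to black, move to (6,6). |black|=4
Step 5: on BLACK (6,6): turn L to E, flip to white, move to (6,7). |black|=3
Step 6: on WHITE (6,7): turn R to S, flip to black, move to (7,7). |black|=4
Step 7: on WHITE (7,7): turn R to W, flip to black, move to (7,6). |black|=5
Step 8: on WHITE (7,6): turn R to N, flip to black, move to (6,6). |black|=6
Step 9: on WHITE (6,6): turn R to E, flip to black, move to (6,7). |black|=7
Step 10: on BLACK (6,7): turn L to N, flip to white, move to (5,7). |black|=6
Step 11: on WHITE (5,7): turn R to E, flip to black, move to (5,8). |black|=7
Step 12: on WHITE (5,8): turn R to S, flip to black, move to (6,8). |black|=8
Step 13: on WHITE (6,8): turn R to W, flip to black, move to (6,7). |black|=9

Answer: 9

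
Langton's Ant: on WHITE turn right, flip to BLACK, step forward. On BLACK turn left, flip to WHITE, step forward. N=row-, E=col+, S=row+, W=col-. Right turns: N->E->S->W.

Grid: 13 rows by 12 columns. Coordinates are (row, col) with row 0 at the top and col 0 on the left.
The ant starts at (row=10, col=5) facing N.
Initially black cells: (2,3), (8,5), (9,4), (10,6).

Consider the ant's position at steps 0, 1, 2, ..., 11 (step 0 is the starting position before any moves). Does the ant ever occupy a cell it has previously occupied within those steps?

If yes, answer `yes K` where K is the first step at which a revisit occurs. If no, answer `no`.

Answer: yes 5

Derivation:
Step 1: on WHITE (10,5): turn R to E, flip to black, move to (10,6). |black|=5 — new cell
Step 2: on BLACK (10,6): turn L to N, flip to white, move to (9,6). |black|=4 — new cell
Step 3: on WHITE (9,6): turn R to E, flip to black, move to (9,7). |black|=5 — new cell
Step 4: on WHITE (9,7): turn R to S, flip to black, move to (10,7). |black|=6 — new cell
Step 5: on WHITE (10,7): turn R to W, flip to black, move to (10,6). |black|=7 — REVISIT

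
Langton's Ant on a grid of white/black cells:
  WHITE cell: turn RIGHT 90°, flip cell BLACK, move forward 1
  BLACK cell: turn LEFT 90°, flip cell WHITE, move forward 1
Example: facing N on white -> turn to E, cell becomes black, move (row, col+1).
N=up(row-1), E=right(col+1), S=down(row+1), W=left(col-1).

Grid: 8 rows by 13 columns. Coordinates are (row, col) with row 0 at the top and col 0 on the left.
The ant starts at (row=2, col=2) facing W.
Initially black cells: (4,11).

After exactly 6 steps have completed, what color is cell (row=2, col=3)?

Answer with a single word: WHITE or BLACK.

Answer: BLACK

Derivation:
Step 1: on WHITE (2,2): turn R to N, flip to black, move to (1,2). |black|=2
Step 2: on WHITE (1,2): turn R to E, flip to black, move to (1,3). |black|=3
Step 3: on WHITE (1,3): turn R to S, flip to black, move to (2,3). |black|=4
Step 4: on WHITE (2,3): turn R to W, flip to black, move to (2,2). |black|=5
Step 5: on BLACK (2,2): turn L to S, flip to white, move to (3,2). |black|=4
Step 6: on WHITE (3,2): turn R to W, flip to black, move to (3,1). |black|=5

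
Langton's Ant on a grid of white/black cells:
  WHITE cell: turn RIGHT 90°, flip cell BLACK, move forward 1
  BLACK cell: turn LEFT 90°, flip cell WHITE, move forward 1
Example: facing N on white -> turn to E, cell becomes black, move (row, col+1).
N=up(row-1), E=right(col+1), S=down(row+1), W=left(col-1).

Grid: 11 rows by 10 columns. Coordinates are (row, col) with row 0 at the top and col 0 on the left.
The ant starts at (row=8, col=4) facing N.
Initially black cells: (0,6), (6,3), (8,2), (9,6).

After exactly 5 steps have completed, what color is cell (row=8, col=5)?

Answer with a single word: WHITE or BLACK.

Answer: BLACK

Derivation:
Step 1: on WHITE (8,4): turn R to E, flip to black, move to (8,5). |black|=5
Step 2: on WHITE (8,5): turn R to S, flip to black, move to (9,5). |black|=6
Step 3: on WHITE (9,5): turn R to W, flip to black, move to (9,4). |black|=7
Step 4: on WHITE (9,4): turn R to N, flip to black, move to (8,4). |black|=8
Step 5: on BLACK (8,4): turn L to W, flip to white, move to (8,3). |black|=7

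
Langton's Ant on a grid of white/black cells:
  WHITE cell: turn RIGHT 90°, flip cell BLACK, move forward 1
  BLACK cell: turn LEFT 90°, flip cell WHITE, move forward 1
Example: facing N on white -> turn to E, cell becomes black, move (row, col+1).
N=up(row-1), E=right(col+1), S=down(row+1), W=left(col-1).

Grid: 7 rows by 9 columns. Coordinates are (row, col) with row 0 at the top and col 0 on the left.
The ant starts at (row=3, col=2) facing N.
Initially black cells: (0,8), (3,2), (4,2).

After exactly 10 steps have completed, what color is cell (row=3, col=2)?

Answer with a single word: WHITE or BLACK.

Step 1: on BLACK (3,2): turn L to W, flip to white, move to (3,1). |black|=2
Step 2: on WHITE (3,1): turn R to N, flip to black, move to (2,1). |black|=3
Step 3: on WHITE (2,1): turn R to E, flip to black, move to (2,2). |black|=4
Step 4: on WHITE (2,2): turn R to S, flip to black, move to (3,2). |black|=5
Step 5: on WHITE (3,2): turn R to W, flip to black, move to (3,1). |black|=6
Step 6: on BLACK (3,1): turn L to S, flip to white, move to (4,1). |black|=5
Step 7: on WHITE (4,1): turn R to W, flip to black, move to (4,0). |black|=6
Step 8: on WHITE (4,0): turn R to N, flip to black, move to (3,0). |black|=7
Step 9: on WHITE (3,0): turn R to E, flip to black, move to (3,1). |black|=8
Step 10: on WHITE (3,1): turn R to S, flip to black, move to (4,1). |black|=9

Answer: BLACK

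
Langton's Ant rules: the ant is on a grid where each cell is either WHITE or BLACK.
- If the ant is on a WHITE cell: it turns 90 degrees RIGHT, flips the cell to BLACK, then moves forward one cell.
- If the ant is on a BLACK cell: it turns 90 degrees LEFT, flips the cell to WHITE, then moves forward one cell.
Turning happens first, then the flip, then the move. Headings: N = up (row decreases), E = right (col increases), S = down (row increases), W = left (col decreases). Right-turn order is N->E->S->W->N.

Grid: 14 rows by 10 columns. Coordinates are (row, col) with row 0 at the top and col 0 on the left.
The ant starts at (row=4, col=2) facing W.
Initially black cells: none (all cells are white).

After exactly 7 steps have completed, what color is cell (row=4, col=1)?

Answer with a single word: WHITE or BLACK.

Answer: WHITE

Derivation:
Step 1: on WHITE (4,2): turn R to N, flip to black, move to (3,2). |black|=1
Step 2: on WHITE (3,2): turn R to E, flip to black, move to (3,3). |black|=2
Step 3: on WHITE (3,3): turn R to S, flip to black, move to (4,3). |black|=3
Step 4: on WHITE (4,3): turn R to W, flip to black, move to (4,2). |black|=4
Step 5: on BLACK (4,2): turn L to S, flip to white, move to (5,2). |black|=3
Step 6: on WHITE (5,2): turn R to W, flip to black, move to (5,1). |black|=4
Step 7: on WHITE (5,1): turn R to N, flip to black, move to (4,1). |black|=5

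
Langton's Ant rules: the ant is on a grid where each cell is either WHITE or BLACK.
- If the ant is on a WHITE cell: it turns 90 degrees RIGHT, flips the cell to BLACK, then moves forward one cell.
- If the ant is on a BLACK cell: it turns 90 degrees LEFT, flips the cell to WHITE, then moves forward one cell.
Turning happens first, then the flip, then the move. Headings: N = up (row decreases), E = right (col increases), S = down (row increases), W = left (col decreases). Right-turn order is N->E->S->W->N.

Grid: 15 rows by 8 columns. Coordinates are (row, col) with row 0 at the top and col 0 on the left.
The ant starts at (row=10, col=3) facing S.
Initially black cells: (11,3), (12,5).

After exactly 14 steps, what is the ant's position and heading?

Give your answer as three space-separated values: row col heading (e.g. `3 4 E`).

Step 1: on WHITE (10,3): turn R to W, flip to black, move to (10,2). |black|=3
Step 2: on WHITE (10,2): turn R to N, flip to black, move to (9,2). |black|=4
Step 3: on WHITE (9,2): turn R to E, flip to black, move to (9,3). |black|=5
Step 4: on WHITE (9,3): turn R to S, flip to black, move to (10,3). |black|=6
Step 5: on BLACK (10,3): turn L to E, flip to white, move to (10,4). |black|=5
Step 6: on WHITE (10,4): turn R to S, flip to black, move to (11,4). |black|=6
Step 7: on WHITE (11,4): turn R to W, flip to black, move to (11,3). |black|=7
Step 8: on BLACK (11,3): turn L to S, flip to white, move to (12,3). |black|=6
Step 9: on WHITE (12,3): turn R to W, flip to black, move to (12,2). |black|=7
Step 10: on WHITE (12,2): turn R to N, flip to black, move to (11,2). |black|=8
Step 11: on WHITE (11,2): turn R to E, flip to black, move to (11,3). |black|=9
Step 12: on WHITE (11,3): turn R to S, flip to black, move to (12,3). |black|=10
Step 13: on BLACK (12,3): turn L to E, flip to white, move to (12,4). |black|=9
Step 14: on WHITE (12,4): turn R to S, flip to black, move to (13,4). |black|=10

Answer: 13 4 S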